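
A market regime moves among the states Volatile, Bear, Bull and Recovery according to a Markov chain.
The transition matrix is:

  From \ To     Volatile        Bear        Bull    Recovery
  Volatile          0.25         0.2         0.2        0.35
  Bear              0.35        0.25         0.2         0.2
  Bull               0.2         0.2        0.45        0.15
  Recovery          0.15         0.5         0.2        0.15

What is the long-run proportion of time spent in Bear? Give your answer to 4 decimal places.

Let the stationary distribution be π with π = πP and π_1 + π_2 + π_3 + π_4 = 1.
π_1 = 0.25·π_1 + 0.35·π_2 + 0.2·π_3 + 0.15·π_4
π_2 = 0.2·π_1 + 0.25·π_2 + 0.2·π_3 + 0.5·π_4
π_3 = 0.2·π_1 + 0.2·π_2 + 0.45·π_3 + 0.2·π_4
Solving with the normalization constraint gives π = (0.2432, 0.2776, 0.2667, 0.2125).
So the stationary probability of Bear is 0.2776.

0.2776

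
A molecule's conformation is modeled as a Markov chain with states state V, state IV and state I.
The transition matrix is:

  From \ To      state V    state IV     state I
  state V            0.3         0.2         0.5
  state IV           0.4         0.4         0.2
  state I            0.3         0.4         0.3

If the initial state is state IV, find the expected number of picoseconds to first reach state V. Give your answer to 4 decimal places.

Let t(s) be the expected number of picoseconds to first reach state V from state s, with t(state V) = 0. Conditioning on the first picosecond:
t(state IV) = 1 + 0.4·t(state IV) + 0.2·t(state I)
t(state I) = 1 + 0.4·t(state IV) + 0.3·t(state I)
Solving: t(state IV) = 2.6471, t(state I) = 2.9412.
Expected picoseconds from state IV to state V: 2.6471.

2.6471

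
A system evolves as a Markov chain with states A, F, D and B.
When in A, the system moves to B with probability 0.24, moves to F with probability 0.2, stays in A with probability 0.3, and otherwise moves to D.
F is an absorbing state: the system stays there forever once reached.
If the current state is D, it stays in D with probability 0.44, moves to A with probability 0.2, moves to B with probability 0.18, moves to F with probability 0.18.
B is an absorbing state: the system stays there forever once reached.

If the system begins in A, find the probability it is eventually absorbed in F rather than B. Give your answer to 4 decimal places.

Let h(s) be the probability of absorption at F starting from transient state s. Then h(F) = 1 and h(B) = 0. By first-step analysis:
h(A) = 0.3·h(A) + 0.2·1 + 0.26·h(D) + 0.24·0
h(D) = 0.2·h(A) + 0.18·1 + 0.44·h(D) + 0.18·0
Solving: h(A) = 0.4671, h(D) = 0.4882.
Starting from A, the probability is 0.4671.

0.4671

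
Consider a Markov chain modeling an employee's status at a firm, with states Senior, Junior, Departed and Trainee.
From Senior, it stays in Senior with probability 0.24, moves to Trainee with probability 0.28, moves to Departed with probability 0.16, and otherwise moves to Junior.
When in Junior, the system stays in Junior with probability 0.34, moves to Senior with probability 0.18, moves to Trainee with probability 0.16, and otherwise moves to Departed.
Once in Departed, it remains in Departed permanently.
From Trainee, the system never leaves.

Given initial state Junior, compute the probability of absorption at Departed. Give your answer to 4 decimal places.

Let h(s) be the probability of absorption at Departed starting from transient state s. Then h(Departed) = 1 and h(Trainee) = 0. By first-step analysis:
h(Senior) = 0.24·h(Senior) + 0.32·h(Junior) + 0.16·1 + 0.28·0
h(Junior) = 0.18·h(Senior) + 0.34·h(Junior) + 0.32·1 + 0.16·0
Solving: h(Senior) = 0.4685, h(Junior) = 0.6126.
Starting from Junior, the probability is 0.6126.

0.6126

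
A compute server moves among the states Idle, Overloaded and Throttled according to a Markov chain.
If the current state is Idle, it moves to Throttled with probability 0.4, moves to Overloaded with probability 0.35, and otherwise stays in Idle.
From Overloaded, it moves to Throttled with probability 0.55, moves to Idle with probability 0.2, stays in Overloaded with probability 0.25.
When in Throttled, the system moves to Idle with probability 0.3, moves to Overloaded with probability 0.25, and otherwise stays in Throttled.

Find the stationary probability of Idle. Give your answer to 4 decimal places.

0.2594

Let the stationary distribution be π with π = πP and π_1 + π_2 + π_3 = 1.
π_1 = 0.25·π_1 + 0.2·π_2 + 0.3·π_3
π_2 = 0.35·π_1 + 0.25·π_2 + 0.25·π_3
Solving with the normalization constraint gives π = (0.2594, 0.2759, 0.4646).
So the stationary probability of Idle is 0.2594.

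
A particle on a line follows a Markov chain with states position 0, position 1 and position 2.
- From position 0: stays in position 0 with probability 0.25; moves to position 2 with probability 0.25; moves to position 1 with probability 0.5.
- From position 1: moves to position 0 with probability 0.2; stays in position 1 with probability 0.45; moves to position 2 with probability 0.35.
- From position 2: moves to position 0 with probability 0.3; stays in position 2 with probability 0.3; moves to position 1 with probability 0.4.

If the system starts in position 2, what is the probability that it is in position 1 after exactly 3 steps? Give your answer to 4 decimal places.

Propagate the distribution vector 3 steps from position 2.
After 0 steps: (0.0000, 0.0000, 1.0000)
After 1 step: (0.3000, 0.4000, 0.3000)
After 2 steps: (0.2450, 0.4500, 0.3050)
After 3 steps: (0.2428, 0.4470, 0.3103)
P(in position 1 after 3 steps) = 0.4470

0.4470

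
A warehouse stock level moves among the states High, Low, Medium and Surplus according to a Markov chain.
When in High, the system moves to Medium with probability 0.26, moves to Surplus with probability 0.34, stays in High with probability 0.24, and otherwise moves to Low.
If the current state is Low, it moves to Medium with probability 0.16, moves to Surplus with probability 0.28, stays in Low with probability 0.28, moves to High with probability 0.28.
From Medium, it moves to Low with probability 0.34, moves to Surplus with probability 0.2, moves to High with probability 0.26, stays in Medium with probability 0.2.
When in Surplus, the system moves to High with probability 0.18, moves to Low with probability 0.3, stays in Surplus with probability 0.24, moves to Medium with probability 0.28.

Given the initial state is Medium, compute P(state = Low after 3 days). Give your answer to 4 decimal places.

Propagate the distribution vector 3 days from Medium.
After 0 days: (0.0000, 0.0000, 1.0000, 0.0000)
After 1 day: (0.2600, 0.3400, 0.2000, 0.2000)
After 2 days: (0.2456, 0.2648, 0.2180, 0.2716)
After 3 days: (0.2387, 0.2690, 0.2259, 0.2664)
P(in Low after 3 days) = 0.2690

0.2690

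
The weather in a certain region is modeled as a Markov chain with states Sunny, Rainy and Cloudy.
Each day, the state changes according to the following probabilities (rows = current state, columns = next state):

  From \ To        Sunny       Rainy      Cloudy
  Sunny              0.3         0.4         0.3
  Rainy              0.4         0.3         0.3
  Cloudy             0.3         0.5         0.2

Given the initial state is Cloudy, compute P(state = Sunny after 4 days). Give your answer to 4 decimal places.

Propagate the distribution vector 4 days from Cloudy.
After 0 days: (0.0000, 0.0000, 1.0000)
After 1 day: (0.3000, 0.5000, 0.2000)
After 2 days: (0.3500, 0.3700, 0.2800)
After 3 days: (0.3370, 0.3910, 0.2720)
After 4 days: (0.3391, 0.3881, 0.2728)
P(in Sunny after 4 days) = 0.3391

0.3391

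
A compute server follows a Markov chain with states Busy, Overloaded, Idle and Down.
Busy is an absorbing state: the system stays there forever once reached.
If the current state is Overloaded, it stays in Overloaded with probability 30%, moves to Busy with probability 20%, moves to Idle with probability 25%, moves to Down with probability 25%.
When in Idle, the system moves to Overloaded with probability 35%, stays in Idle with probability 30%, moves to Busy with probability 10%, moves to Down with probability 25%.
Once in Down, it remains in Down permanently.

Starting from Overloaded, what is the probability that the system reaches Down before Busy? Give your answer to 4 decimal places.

0.5901

Let h(s) be the probability of absorption at Down starting from transient state s. Then h(Down) = 1 and h(Busy) = 0. By first-step analysis:
h(Overloaded) = 0.2·0 + 0.3·h(Overloaded) + 0.25·h(Idle) + 0.25·1
h(Idle) = 0.1·0 + 0.35·h(Overloaded) + 0.3·h(Idle) + 0.25·1
Solving: h(Overloaded) = 0.5901, h(Idle) = 0.6522.
Starting from Overloaded, the probability is 0.5901.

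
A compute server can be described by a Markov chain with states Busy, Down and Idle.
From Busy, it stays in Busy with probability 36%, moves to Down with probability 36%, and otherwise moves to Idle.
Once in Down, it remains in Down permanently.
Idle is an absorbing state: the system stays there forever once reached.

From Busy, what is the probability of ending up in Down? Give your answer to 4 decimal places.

Let h(s) be the probability of absorption at Down starting from transient state s. Then h(Down) = 1 and h(Idle) = 0. By first-step analysis:
h(Busy) = 0.36·h(Busy) + 0.36·1 + 0.28·0
Solving: h(Busy) = 0.5625.
Starting from Busy, the probability is 0.5625.

0.5625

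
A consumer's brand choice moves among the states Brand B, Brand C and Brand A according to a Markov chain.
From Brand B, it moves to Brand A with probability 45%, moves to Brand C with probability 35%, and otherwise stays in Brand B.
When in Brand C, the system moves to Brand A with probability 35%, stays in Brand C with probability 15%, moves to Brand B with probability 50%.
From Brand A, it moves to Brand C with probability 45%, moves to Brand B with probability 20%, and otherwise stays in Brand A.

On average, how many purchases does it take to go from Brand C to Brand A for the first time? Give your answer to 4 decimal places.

2.5743

Let t(s) be the expected number of purchases to first reach Brand A from state s, with t(Brand A) = 0. Conditioning on the first purchase:
t(Brand B) = 1 + 0.2·t(Brand B) + 0.35·t(Brand C)
t(Brand C) = 1 + 0.5·t(Brand B) + 0.15·t(Brand C)
Solving: t(Brand B) = 2.3762, t(Brand C) = 2.5743.
Expected purchases from Brand C to Brand A: 2.5743.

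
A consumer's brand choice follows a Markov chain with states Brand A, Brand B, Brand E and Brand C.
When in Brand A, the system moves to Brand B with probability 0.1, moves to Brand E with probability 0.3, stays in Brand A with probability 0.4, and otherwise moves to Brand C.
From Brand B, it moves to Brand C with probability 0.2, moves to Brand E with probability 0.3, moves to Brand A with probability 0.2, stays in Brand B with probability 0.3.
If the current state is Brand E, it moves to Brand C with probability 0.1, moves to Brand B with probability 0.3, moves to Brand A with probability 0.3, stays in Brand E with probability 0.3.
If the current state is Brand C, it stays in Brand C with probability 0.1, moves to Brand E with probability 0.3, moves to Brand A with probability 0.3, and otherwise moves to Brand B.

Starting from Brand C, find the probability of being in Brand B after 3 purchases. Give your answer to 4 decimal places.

Propagate the distribution vector 3 purchases from Brand C.
After 0 purchases: (0.0000, 0.0000, 0.0000, 1.0000)
After 1 purchase: (0.3000, 0.3000, 0.3000, 0.1000)
After 2 purchases: (0.3000, 0.2400, 0.3000, 0.1600)
After 3 purchases: (0.3060, 0.2400, 0.3000, 0.1540)
P(in Brand B after 3 purchases) = 0.2400

0.2400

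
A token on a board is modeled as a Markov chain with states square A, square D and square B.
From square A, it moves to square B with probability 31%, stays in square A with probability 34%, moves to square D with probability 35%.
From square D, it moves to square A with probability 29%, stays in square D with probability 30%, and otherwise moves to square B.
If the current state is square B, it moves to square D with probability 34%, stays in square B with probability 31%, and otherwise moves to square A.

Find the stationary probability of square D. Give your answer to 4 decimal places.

Let the stationary distribution be π with π = πP and π_1 + π_2 + π_3 = 1.
π_1 = 0.34·π_1 + 0.29·π_2 + 0.35·π_3
π_2 = 0.35·π_1 + 0.3·π_2 + 0.34·π_3
Solving with the normalization constraint gives π = (0.3269, 0.3301, 0.3430).
So the stationary probability of square D is 0.3301.

0.3301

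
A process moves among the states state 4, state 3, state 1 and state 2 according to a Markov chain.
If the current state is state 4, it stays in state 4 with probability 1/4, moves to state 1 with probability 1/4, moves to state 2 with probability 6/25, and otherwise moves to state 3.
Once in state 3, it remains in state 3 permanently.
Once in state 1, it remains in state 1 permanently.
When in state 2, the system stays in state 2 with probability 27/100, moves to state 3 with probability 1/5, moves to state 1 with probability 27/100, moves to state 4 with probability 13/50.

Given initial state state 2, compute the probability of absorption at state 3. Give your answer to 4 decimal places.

Let h(s) be the probability of absorption at state 3 starting from transient state s. Then h(state 3) = 1 and h(state 1) = 0. By first-step analysis:
h(state 4) = 0.25·h(state 4) + 0.26·1 + 0.25·0 + 0.24·h(state 2)
h(state 2) = 0.26·h(state 4) + 0.2·1 + 0.27·0 + 0.27·h(state 2)
Solving: h(state 4) = 0.4902, h(state 2) = 0.4486.
Starting from state 2, the probability is 0.4486.

0.4486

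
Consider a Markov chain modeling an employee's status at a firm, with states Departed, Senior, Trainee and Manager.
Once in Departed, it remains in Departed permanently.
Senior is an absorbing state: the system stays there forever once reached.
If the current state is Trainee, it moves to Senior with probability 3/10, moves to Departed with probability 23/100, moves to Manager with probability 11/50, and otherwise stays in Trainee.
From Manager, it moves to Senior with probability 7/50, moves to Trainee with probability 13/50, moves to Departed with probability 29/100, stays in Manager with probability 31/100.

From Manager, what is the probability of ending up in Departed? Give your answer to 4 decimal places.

0.6024

Let h(s) be the probability of absorption at Departed starting from transient state s. Then h(Departed) = 1 and h(Senior) = 0. By first-step analysis:
h(Trainee) = 0.23·1 + 0.3·0 + 0.25·h(Trainee) + 0.22·h(Manager)
h(Manager) = 0.29·1 + 0.14·0 + 0.26·h(Trainee) + 0.31·h(Manager)
Solving: h(Trainee) = 0.4834, h(Manager) = 0.6024.
Starting from Manager, the probability is 0.6024.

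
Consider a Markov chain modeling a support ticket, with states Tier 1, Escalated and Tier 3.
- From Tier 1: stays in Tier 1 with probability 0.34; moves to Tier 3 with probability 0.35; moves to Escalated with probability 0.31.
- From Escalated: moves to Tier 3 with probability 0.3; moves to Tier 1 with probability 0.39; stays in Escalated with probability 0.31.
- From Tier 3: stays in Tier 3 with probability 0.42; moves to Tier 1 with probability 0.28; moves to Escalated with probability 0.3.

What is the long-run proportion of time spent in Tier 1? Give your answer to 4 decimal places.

0.3337

Let the stationary distribution be π with π = πP and π_1 + π_2 + π_3 = 1.
π_1 = 0.34·π_1 + 0.39·π_2 + 0.28·π_3
π_2 = 0.31·π_1 + 0.31·π_2 + 0.3·π_3
Solving with the normalization constraint gives π = (0.3337, 0.3064, 0.3599).
So the stationary probability of Tier 1 is 0.3337.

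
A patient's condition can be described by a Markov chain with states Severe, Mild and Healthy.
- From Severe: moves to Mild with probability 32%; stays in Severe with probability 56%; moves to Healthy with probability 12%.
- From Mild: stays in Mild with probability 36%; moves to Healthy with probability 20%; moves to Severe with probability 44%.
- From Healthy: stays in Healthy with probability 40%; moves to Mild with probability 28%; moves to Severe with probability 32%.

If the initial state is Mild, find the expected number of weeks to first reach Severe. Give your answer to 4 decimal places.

Let t(s) be the expected number of weeks to first reach Severe from state s, with t(Severe) = 0. Conditioning on the first week:
t(Mild) = 1 + 0.36·t(Mild) + 0.2·t(Healthy)
t(Healthy) = 1 + 0.28·t(Mild) + 0.4·t(Healthy)
Solving: t(Mild) = 2.4390, t(Healthy) = 2.8049.
Expected weeks from Mild to Severe: 2.4390.

2.4390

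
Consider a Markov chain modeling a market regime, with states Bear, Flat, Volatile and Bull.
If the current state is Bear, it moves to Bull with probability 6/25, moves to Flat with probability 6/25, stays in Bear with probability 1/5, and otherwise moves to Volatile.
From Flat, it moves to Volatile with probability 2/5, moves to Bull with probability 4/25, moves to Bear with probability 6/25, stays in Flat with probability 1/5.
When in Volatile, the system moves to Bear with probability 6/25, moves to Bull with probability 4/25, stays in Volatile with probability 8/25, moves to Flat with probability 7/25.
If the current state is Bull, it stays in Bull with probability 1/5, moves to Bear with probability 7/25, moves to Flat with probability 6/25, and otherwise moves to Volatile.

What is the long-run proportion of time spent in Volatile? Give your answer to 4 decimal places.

Let the stationary distribution be π with π = πP and π_1 + π_2 + π_3 + π_4 = 1.
π_1 = 0.2·π_1 + 0.24·π_2 + 0.24·π_3 + 0.28·π_4
π_2 = 0.24·π_1 + 0.2·π_2 + 0.28·π_3 + 0.24·π_4
π_3 = 0.32·π_1 + 0.4·π_2 + 0.32·π_3 + 0.28·π_4
Solving with the normalization constraint gives π = (0.2379, 0.2435, 0.3320, 0.1865).
So the stationary probability of Volatile is 0.3320.

0.3320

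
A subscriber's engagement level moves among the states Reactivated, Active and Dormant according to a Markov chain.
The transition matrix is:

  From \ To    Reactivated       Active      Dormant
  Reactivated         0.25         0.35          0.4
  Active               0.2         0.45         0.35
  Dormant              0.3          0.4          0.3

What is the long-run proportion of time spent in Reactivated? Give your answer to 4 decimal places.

Let the stationary distribution be π with π = πP and π_1 + π_2 + π_3 = 1.
π_1 = 0.25·π_1 + 0.2·π_2 + 0.3·π_3
π_2 = 0.35·π_1 + 0.45·π_2 + 0.4·π_3
Solving with the normalization constraint gives π = (0.2469, 0.4081, 0.3451).
So the stationary probability of Reactivated is 0.2469.

0.2469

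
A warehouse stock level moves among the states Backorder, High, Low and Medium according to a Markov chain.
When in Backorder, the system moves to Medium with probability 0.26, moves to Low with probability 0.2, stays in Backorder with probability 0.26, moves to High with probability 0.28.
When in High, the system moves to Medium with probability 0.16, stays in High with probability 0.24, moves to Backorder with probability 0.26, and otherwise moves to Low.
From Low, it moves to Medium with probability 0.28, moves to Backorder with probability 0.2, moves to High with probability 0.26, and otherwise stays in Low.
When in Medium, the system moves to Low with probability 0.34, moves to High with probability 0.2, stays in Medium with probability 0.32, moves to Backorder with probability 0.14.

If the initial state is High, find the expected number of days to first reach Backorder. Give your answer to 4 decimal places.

Let t(s) be the expected number of days to first reach Backorder from state s, with t(Backorder) = 0. Conditioning on the first day:
t(High) = 1 + 0.24·t(High) + 0.34·t(Low) + 0.16·t(Medium)
t(Low) = 1 + 0.26·t(High) + 0.26·t(Low) + 0.28·t(Medium)
t(Medium) = 1 + 0.2·t(High) + 0.34·t(Low) + 0.32·t(Medium)
Solving: t(High) = 4.6980, t(Low) = 5.0336, t(Medium) = 5.3691.
Expected days from High to Backorder: 4.6980.

4.6980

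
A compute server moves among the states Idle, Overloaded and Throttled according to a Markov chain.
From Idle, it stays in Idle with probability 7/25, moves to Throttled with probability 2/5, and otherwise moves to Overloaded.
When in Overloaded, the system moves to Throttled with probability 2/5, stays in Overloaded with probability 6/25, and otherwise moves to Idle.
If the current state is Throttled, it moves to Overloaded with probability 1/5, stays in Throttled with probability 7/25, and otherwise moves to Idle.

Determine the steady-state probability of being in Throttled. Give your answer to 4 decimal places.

Let the stationary distribution be π with π = πP and π_1 + π_2 + π_3 = 1.
π_1 = 0.28·π_1 + 0.36·π_2 + 0.52·π_3
π_2 = 0.32·π_1 + 0.24·π_2 + 0.2·π_3
Solving with the normalization constraint gives π = (0.3862, 0.2566, 0.3571).
So the stationary probability of Throttled is 0.3571.

0.3571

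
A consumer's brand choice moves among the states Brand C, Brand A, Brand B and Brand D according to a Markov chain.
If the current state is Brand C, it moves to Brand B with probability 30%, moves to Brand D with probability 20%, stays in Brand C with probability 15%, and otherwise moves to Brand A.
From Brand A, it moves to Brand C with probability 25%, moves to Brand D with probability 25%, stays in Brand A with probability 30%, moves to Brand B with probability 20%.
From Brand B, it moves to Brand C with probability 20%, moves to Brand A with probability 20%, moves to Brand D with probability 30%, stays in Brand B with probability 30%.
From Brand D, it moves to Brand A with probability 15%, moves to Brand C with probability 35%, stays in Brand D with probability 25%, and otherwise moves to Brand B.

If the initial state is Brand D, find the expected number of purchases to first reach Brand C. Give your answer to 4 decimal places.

Let t(s) be the expected number of purchases to first reach Brand C from state s, with t(Brand C) = 0. Conditioning on the first purchase:
t(Brand A) = 1 + 0.3·t(Brand A) + 0.2·t(Brand B) + 0.25·t(Brand D)
t(Brand B) = 1 + 0.2·t(Brand A) + 0.3·t(Brand B) + 0.3·t(Brand D)
t(Brand D) = 1 + 0.15·t(Brand A) + 0.25·t(Brand B) + 0.25·t(Brand D)
Solving: t(Brand A) = 3.7829, t(Brand B) = 3.9726, t(Brand D) = 3.4141.
Expected purchases from Brand D to Brand C: 3.4141.

3.4141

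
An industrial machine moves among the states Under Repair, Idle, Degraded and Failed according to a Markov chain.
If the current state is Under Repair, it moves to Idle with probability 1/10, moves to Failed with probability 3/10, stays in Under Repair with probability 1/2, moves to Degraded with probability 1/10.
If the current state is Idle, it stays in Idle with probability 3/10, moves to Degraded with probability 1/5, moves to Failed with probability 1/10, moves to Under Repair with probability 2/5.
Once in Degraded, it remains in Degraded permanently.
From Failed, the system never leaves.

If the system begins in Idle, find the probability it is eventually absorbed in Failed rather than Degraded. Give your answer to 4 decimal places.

Let h(s) be the probability of absorption at Failed starting from transient state s. Then h(Failed) = 1 and h(Degraded) = 0. By first-step analysis:
h(Under Repair) = 0.5·h(Under Repair) + 0.1·h(Idle) + 0.1·0 + 0.3·1
h(Idle) = 0.4·h(Under Repair) + 0.3·h(Idle) + 0.2·0 + 0.1·1
Solving: h(Under Repair) = 0.7097, h(Idle) = 0.5484.
Starting from Idle, the probability is 0.5484.

0.5484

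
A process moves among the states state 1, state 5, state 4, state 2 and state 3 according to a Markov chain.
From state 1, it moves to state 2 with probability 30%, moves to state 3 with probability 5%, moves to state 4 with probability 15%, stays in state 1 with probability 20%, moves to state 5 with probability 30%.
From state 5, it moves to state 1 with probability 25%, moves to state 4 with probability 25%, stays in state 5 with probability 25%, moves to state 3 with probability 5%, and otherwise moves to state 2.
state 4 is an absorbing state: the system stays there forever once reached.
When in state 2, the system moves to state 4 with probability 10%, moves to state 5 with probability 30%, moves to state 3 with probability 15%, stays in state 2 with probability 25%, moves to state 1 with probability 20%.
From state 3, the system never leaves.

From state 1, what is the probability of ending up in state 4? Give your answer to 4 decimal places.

Let h(s) be the probability of absorption at state 4 starting from transient state s. Then h(state 4) = 1 and h(state 3) = 0. By first-step analysis:
h(state 1) = 0.2·h(state 1) + 0.3·h(state 5) + 0.15·1 + 0.3·h(state 2) + 0.05·0
h(state 5) = 0.25·h(state 1) + 0.25·h(state 5) + 0.25·1 + 0.2·h(state 2) + 0.05·0
h(state 2) = 0.2·h(state 1) + 0.3·h(state 5) + 0.1·1 + 0.25·h(state 2) + 0.15·0
Solving: h(state 1) = 0.6859, h(state 5) = 0.7235, h(state 2) = 0.6056.
Starting from state 1, the probability is 0.6859.

0.6859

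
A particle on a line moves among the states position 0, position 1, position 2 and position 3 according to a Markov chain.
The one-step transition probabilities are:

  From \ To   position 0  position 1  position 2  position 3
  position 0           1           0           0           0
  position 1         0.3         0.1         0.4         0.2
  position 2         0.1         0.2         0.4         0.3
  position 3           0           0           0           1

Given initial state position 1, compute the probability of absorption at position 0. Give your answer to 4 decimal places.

0.4783

Let h(s) be the probability of absorption at position 0 starting from transient state s. Then h(position 0) = 1 and h(position 3) = 0. By first-step analysis:
h(position 1) = 0.3·1 + 0.1·h(position 1) + 0.4·h(position 2) + 0.2·0
h(position 2) = 0.1·1 + 0.2·h(position 1) + 0.4·h(position 2) + 0.3·0
Solving: h(position 1) = 0.4783, h(position 2) = 0.3261.
Starting from position 1, the probability is 0.4783.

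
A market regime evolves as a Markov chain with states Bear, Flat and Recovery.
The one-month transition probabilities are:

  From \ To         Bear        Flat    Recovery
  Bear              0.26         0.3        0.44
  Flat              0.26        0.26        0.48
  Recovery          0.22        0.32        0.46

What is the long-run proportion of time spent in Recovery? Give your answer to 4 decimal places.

0.4611

Let the stationary distribution be π with π = πP and π_1 + π_2 + π_3 = 1.
π_1 = 0.26·π_1 + 0.26·π_2 + 0.22·π_3
π_2 = 0.3·π_1 + 0.26·π_2 + 0.32·π_3
Solving with the normalization constraint gives π = (0.2416, 0.2973, 0.4611).
So the stationary probability of Recovery is 0.4611.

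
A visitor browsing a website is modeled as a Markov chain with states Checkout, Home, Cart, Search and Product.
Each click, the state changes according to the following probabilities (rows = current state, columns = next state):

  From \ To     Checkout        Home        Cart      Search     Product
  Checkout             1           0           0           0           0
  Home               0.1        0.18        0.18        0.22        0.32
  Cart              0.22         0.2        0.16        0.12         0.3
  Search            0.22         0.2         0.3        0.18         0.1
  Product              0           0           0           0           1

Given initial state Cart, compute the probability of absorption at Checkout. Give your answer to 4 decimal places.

Let h(s) be the probability of absorption at Checkout starting from transient state s. Then h(Checkout) = 1 and h(Product) = 0. By first-step analysis:
h(Home) = 0.1·1 + 0.18·h(Home) + 0.18·h(Cart) + 0.22·h(Search) + 0.32·0
h(Cart) = 0.22·1 + 0.2·h(Home) + 0.16·h(Cart) + 0.12·h(Search) + 0.3·0
h(Search) = 0.22·1 + 0.2·h(Home) + 0.3·h(Cart) + 0.18·h(Search) + 0.1·0
Solving: h(Home) = 0.3494, h(Cart) = 0.4174, h(Search) = 0.5062.
Starting from Cart, the probability is 0.4174.

0.4174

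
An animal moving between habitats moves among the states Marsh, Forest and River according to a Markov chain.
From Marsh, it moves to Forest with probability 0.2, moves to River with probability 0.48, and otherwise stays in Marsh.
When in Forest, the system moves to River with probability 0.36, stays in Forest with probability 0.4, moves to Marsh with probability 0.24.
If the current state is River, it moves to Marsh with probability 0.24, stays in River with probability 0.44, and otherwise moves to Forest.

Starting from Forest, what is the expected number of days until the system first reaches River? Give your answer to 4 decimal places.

2.5556

Let t(s) be the expected number of days to first reach River from state s, with t(River) = 0. Conditioning on the first day:
t(Marsh) = 1 + 0.32·t(Marsh) + 0.2·t(Forest)
t(Forest) = 1 + 0.24·t(Marsh) + 0.4·t(Forest)
Solving: t(Marsh) = 2.2222, t(Forest) = 2.5556.
Expected days from Forest to River: 2.5556.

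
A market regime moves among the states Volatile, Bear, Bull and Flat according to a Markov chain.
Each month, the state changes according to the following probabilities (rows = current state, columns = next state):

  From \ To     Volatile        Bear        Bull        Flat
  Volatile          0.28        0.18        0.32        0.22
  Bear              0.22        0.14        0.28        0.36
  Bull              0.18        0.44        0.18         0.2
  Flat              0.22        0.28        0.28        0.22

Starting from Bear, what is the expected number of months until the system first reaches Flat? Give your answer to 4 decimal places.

3.4871

Let t(s) be the expected number of months to first reach Flat from state s, with t(Flat) = 0. Conditioning on the first month:
t(Volatile) = 1 + 0.28·t(Volatile) + 0.18·t(Bear) + 0.32·t(Bull)
t(Bear) = 1 + 0.22·t(Volatile) + 0.14·t(Bear) + 0.28·t(Bull)
t(Bull) = 1 + 0.18·t(Volatile) + 0.44·t(Bear) + 0.18·t(Bull)
Solving: t(Volatile) = 4.0272, t(Bear) = 3.4871, t(Bull) = 3.9746.
Expected months from Bear to Flat: 3.4871.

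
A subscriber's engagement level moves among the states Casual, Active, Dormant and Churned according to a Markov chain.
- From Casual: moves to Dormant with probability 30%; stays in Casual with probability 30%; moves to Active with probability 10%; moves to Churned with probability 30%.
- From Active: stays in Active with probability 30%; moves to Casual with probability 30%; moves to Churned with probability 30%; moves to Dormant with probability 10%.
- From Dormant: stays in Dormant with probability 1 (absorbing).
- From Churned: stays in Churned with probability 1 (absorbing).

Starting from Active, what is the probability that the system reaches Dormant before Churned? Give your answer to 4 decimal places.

Let h(s) be the probability of absorption at Dormant starting from transient state s. Then h(Dormant) = 1 and h(Churned) = 0. By first-step analysis:
h(Casual) = 0.3·h(Casual) + 0.1·h(Active) + 0.3·1 + 0.3·0
h(Active) = 0.3·h(Casual) + 0.3·h(Active) + 0.1·1 + 0.3·0
Solving: h(Casual) = 0.4783, h(Active) = 0.3478.
Starting from Active, the probability is 0.3478.

0.3478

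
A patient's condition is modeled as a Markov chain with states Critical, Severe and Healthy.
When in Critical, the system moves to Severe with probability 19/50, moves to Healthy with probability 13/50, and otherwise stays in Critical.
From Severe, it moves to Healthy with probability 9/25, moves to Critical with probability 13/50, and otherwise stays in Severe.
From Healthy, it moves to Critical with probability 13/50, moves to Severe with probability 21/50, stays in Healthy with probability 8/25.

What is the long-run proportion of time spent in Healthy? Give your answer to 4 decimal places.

0.3184

Let the stationary distribution be π with π = πP and π_1 + π_2 + π_3 = 1.
π_1 = 0.36·π_1 + 0.26·π_2 + 0.26·π_3
π_2 = 0.38·π_1 + 0.38·π_2 + 0.42·π_3
Solving with the normalization constraint gives π = (0.2889, 0.3927, 0.3184).
So the stationary probability of Healthy is 0.3184.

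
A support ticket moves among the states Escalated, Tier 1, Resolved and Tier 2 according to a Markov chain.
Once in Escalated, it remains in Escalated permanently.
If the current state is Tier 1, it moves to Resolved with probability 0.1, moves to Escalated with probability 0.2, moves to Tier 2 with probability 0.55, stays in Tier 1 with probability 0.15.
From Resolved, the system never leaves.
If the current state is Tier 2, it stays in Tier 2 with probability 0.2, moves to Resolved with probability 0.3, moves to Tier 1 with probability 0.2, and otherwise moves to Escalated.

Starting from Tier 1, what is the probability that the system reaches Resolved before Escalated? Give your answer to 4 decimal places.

0.4298

Let h(s) be the probability of absorption at Resolved starting from transient state s. Then h(Resolved) = 1 and h(Escalated) = 0. By first-step analysis:
h(Tier 1) = 0.2·0 + 0.15·h(Tier 1) + 0.1·1 + 0.55·h(Tier 2)
h(Tier 2) = 0.3·0 + 0.2·h(Tier 1) + 0.3·1 + 0.2·h(Tier 2)
Solving: h(Tier 1) = 0.4298, h(Tier 2) = 0.4825.
Starting from Tier 1, the probability is 0.4298.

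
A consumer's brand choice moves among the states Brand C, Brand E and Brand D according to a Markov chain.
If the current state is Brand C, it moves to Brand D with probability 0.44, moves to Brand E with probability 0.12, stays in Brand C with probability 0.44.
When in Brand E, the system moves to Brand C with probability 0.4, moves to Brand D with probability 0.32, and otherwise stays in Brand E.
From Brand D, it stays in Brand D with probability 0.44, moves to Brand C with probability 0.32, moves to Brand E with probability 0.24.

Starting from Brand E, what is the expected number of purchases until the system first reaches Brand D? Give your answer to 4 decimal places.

Let t(s) be the expected number of purchases to first reach Brand D from state s, with t(Brand D) = 0. Conditioning on the first purchase:
t(Brand C) = 1 + 0.44·t(Brand C) + 0.12·t(Brand E)
t(Brand E) = 1 + 0.4·t(Brand C) + 0.28·t(Brand E)
Solving: t(Brand C) = 2.3649, t(Brand E) = 2.7027.
Expected purchases from Brand E to Brand D: 2.7027.

2.7027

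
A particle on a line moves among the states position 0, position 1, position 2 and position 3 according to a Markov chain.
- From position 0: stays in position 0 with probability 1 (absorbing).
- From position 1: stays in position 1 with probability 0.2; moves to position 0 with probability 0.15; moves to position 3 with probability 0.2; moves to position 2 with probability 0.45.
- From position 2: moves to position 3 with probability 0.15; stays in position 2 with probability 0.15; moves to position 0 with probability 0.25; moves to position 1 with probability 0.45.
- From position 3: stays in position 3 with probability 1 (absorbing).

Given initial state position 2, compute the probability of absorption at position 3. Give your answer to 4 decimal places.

Let h(s) be the probability of absorption at position 3 starting from transient state s. Then h(position 3) = 1 and h(position 0) = 0. By first-step analysis:
h(position 1) = 0.15·0 + 0.2·h(position 1) + 0.45·h(position 2) + 0.2·1
h(position 2) = 0.25·0 + 0.45·h(position 1) + 0.15·h(position 2) + 0.15·1
Solving: h(position 1) = 0.4974, h(position 2) = 0.4398.
Starting from position 2, the probability is 0.4398.

0.4398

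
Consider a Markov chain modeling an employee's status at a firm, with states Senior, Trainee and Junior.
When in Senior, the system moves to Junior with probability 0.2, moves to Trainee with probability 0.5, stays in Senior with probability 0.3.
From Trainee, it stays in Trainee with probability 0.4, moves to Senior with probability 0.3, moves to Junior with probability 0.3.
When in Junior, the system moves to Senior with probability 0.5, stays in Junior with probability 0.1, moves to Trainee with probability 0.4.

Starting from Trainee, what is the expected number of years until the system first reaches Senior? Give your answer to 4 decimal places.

Let t(s) be the expected number of years to first reach Senior from state s, with t(Senior) = 0. Conditioning on the first year:
t(Trainee) = 1 + 0.4·t(Trainee) + 0.3·t(Junior)
t(Junior) = 1 + 0.4·t(Trainee) + 0.1·t(Junior)
Solving: t(Trainee) = 2.8571, t(Junior) = 2.3810.
Expected years from Trainee to Senior: 2.8571.

2.8571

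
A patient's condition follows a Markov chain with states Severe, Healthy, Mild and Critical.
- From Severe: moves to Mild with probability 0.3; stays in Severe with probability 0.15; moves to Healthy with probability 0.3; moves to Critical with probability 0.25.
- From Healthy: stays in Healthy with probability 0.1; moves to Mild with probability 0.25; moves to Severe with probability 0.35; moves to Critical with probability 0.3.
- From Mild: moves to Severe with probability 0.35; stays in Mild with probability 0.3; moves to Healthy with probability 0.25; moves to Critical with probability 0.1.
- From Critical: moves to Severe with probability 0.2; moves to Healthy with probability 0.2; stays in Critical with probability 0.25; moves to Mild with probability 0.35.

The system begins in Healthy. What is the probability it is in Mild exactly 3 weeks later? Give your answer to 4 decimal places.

Propagate the distribution vector 3 weeks from Healthy.
After 0 weeks: (0.0000, 1.0000, 0.0000, 0.0000)
After 1 week: (0.3500, 0.1000, 0.2500, 0.3000)
After 2 weeks: (0.2350, 0.2375, 0.3100, 0.2175)
After 3 weeks: (0.2704, 0.2153, 0.2990, 0.2154)
P(in Mild after 3 weeks) = 0.2990

0.2990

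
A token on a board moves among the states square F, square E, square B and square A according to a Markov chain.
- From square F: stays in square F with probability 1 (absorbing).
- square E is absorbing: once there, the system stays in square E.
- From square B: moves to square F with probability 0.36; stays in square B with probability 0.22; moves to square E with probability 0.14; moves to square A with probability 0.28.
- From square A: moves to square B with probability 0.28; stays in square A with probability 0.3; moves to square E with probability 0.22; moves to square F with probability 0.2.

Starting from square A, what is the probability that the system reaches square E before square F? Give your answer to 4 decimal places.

Let h(s) be the probability of absorption at square E starting from transient state s. Then h(square E) = 1 and h(square F) = 0. By first-step analysis:
h(square B) = 0.36·0 + 0.14·1 + 0.22·h(square B) + 0.28·h(square A)
h(square A) = 0.2·0 + 0.22·1 + 0.28·h(square B) + 0.3·h(square A)
Solving: h(square B) = 0.3413, h(square A) = 0.4508.
Starting from square A, the probability is 0.4508.

0.4508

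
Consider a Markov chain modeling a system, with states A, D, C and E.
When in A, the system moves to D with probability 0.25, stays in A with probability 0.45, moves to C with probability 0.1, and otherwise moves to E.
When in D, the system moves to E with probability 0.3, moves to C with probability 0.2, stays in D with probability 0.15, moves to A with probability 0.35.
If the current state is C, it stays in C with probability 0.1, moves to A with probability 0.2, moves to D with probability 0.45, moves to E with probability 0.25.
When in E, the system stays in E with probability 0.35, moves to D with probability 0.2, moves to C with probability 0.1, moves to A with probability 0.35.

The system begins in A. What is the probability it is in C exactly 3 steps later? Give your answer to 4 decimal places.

Propagate the distribution vector 3 steps from A.
After 0 steps: (1.0000, 0.0000, 0.0000, 0.0000)
After 1 step: (0.4500, 0.2500, 0.1000, 0.2000)
After 2 steps: (0.3800, 0.2350, 0.1250, 0.2600)
After 3 steps: (0.3693, 0.2385, 0.1235, 0.2688)
P(in C after 3 steps) = 0.1235

0.1235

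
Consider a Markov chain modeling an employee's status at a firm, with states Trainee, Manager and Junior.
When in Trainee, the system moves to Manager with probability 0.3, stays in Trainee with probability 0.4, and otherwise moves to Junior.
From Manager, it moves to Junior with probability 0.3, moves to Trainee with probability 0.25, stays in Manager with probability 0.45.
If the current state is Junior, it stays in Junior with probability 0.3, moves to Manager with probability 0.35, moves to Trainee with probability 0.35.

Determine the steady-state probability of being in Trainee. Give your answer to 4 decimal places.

Let the stationary distribution be π with π = πP and π_1 + π_2 + π_3 = 1.
π_1 = 0.4·π_1 + 0.25·π_2 + 0.35·π_3
π_2 = 0.3·π_1 + 0.45·π_2 + 0.35·π_3
Solving with the normalization constraint gives π = (0.3294, 0.3706, 0.3000).
So the stationary probability of Trainee is 0.3294.

0.3294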